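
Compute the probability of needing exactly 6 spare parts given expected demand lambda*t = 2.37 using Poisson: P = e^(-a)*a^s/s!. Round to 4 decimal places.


a = 2.37, s = 6
e^(-a) = e^(-2.37) = 0.0935
a^s = 2.37^6 = 177.2108
s! = 720
P = 0.0935 * 177.2108 / 720
P = 0.023

0.023


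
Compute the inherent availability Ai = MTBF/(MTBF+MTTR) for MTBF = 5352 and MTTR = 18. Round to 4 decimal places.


MTBF = 5352
MTTR = 18
MTBF + MTTR = 5370
Ai = 5352 / 5370
Ai = 0.9966

0.9966


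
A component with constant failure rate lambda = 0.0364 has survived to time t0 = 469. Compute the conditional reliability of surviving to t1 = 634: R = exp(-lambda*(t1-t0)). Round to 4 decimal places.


lambda = 0.0364
t0 = 469, t1 = 634
t1 - t0 = 165
lambda * (t1-t0) = 0.0364 * 165 = 6.006
R = exp(-6.006)
R = 0.0025

0.0025


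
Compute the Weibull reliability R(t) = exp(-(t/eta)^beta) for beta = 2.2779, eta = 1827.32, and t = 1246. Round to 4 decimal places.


beta = 2.2779, eta = 1827.32, t = 1246
t/eta = 1246 / 1827.32 = 0.6819
(t/eta)^beta = 0.6819^2.2779 = 0.418
R(t) = exp(-0.418)
R(t) = 0.6584

0.6584


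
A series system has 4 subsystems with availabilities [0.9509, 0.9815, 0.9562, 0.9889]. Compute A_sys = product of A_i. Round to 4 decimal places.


Subsystems: [0.9509, 0.9815, 0.9562, 0.9889]
After subsystem 1 (A=0.9509): product = 0.9509
After subsystem 2 (A=0.9815): product = 0.9333
After subsystem 3 (A=0.9562): product = 0.8924
After subsystem 4 (A=0.9889): product = 0.8825
A_sys = 0.8825

0.8825


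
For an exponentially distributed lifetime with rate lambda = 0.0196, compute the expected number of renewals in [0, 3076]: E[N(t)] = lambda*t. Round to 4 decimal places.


lambda = 0.0196
t = 3076
E[N(t)] = lambda * t
E[N(t)] = 0.0196 * 3076
E[N(t)] = 60.2896

60.2896


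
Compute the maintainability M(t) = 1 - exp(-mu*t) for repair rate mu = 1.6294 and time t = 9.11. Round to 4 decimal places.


mu = 1.6294, t = 9.11
mu * t = 1.6294 * 9.11 = 14.8438
exp(-14.8438) = 0.0
M(t) = 1 - 0.0
M(t) = 1.0

1.0


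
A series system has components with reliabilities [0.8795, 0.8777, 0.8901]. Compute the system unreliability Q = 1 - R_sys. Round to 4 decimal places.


Components: [0.8795, 0.8777, 0.8901]
After component 1: product = 0.8795
After component 2: product = 0.7719
After component 3: product = 0.6871
R_sys = 0.6871
Q = 1 - 0.6871 = 0.3129

0.3129


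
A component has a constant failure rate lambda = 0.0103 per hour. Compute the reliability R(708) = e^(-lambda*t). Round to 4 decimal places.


lambda = 0.0103
t = 708
lambda * t = 7.2924
R(t) = e^(-7.2924)
R(t) = 0.0007

0.0007


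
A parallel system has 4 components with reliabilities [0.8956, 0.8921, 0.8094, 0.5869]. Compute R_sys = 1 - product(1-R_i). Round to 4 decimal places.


Components: [0.8956, 0.8921, 0.8094, 0.5869]
(1 - 0.8956) = 0.1044, running product = 0.1044
(1 - 0.8921) = 0.1079, running product = 0.0113
(1 - 0.8094) = 0.1906, running product = 0.0021
(1 - 0.5869) = 0.4131, running product = 0.0009
Product of (1-R_i) = 0.0009
R_sys = 1 - 0.0009 = 0.9991

0.9991


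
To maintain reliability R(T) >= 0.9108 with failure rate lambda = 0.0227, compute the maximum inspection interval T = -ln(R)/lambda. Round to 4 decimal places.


R_target = 0.9108
lambda = 0.0227
-ln(0.9108) = 0.0934
T = 0.0934 / 0.0227
T = 4.1159

4.1159


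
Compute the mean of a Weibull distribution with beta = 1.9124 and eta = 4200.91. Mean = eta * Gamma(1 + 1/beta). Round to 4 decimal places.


beta = 1.9124, eta = 4200.91
1/beta = 0.5229
1 + 1/beta = 1.5229
Gamma(1.5229) = 0.8872
Mean = 4200.91 * 0.8872
Mean = 3726.9798

3726.9798


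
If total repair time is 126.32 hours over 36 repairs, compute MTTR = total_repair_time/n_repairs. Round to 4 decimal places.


total_repair_time = 126.32
n_repairs = 36
MTTR = 126.32 / 36
MTTR = 3.5089

3.5089


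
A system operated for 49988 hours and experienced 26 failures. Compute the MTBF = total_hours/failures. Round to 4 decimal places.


total_hours = 49988
failures = 26
MTBF = 49988 / 26
MTBF = 1922.6154

1922.6154


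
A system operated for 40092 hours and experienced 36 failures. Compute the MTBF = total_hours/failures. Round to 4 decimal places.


total_hours = 40092
failures = 36
MTBF = 40092 / 36
MTBF = 1113.6667

1113.6667


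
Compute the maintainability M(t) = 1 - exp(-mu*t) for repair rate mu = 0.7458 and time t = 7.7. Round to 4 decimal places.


mu = 0.7458, t = 7.7
mu * t = 0.7458 * 7.7 = 5.7427
exp(-5.7427) = 0.0032
M(t) = 1 - 0.0032
M(t) = 0.9968

0.9968


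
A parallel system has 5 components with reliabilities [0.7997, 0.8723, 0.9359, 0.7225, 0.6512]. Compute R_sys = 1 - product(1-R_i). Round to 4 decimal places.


Components: [0.7997, 0.8723, 0.9359, 0.7225, 0.6512]
(1 - 0.7997) = 0.2003, running product = 0.2003
(1 - 0.8723) = 0.1277, running product = 0.0256
(1 - 0.9359) = 0.0641, running product = 0.0016
(1 - 0.7225) = 0.2775, running product = 0.0005
(1 - 0.6512) = 0.3488, running product = 0.0002
Product of (1-R_i) = 0.0002
R_sys = 1 - 0.0002 = 0.9998

0.9998


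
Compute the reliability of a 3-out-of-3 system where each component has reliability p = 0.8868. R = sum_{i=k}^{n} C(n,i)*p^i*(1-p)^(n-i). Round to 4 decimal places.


k = 3, n = 3, p = 0.8868
i=3: C(3,3)=1 * 0.8868^3 * 0.1132^0 = 0.6974
R = sum of terms = 0.6974

0.6974


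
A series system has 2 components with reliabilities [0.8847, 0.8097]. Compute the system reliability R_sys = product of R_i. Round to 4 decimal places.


Components: [0.8847, 0.8097]
After component 1 (R=0.8847): product = 0.8847
After component 2 (R=0.8097): product = 0.7163
R_sys = 0.7163

0.7163


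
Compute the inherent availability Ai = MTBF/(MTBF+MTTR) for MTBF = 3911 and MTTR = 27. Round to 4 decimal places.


MTBF = 3911
MTTR = 27
MTBF + MTTR = 3938
Ai = 3911 / 3938
Ai = 0.9931

0.9931


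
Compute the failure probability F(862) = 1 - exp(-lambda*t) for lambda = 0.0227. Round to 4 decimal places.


lambda = 0.0227, t = 862
lambda * t = 19.5674
exp(-19.5674) = 0.0
F(t) = 1 - 0.0
F(t) = 1.0

1.0


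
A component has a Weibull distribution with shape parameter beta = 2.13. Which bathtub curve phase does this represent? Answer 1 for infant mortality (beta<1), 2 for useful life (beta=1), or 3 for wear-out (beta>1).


beta = 2.13
Compare beta to 1:
beta < 1 => infant mortality (phase 1)
beta = 1 => useful life (phase 2)
beta > 1 => wear-out (phase 3)
Since beta = 2.13, this is wear-out (increasing failure rate)
Phase = 3

3


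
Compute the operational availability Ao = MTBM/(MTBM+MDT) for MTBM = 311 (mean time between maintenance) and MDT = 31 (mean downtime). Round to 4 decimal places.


MTBM = 311
MDT = 31
MTBM + MDT = 342
Ao = 311 / 342
Ao = 0.9094

0.9094


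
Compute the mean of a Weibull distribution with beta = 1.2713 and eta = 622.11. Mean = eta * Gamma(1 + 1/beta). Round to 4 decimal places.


beta = 1.2713, eta = 622.11
1/beta = 0.7866
1 + 1/beta = 1.7866
Gamma(1.7866) = 0.9279
Mean = 622.11 * 0.9279
Mean = 577.2524

577.2524


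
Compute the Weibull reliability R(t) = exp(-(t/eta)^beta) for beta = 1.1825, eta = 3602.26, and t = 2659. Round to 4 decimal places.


beta = 1.1825, eta = 3602.26, t = 2659
t/eta = 2659 / 3602.26 = 0.7381
(t/eta)^beta = 0.7381^1.1825 = 0.6984
R(t) = exp(-0.6984)
R(t) = 0.4974

0.4974


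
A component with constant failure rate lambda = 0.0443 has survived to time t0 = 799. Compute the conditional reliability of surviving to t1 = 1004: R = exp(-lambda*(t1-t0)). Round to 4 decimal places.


lambda = 0.0443
t0 = 799, t1 = 1004
t1 - t0 = 205
lambda * (t1-t0) = 0.0443 * 205 = 9.0815
R = exp(-9.0815)
R = 0.0001

0.0001


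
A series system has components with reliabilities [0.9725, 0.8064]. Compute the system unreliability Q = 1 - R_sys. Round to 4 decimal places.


Components: [0.9725, 0.8064]
After component 1: product = 0.9725
After component 2: product = 0.7842
R_sys = 0.7842
Q = 1 - 0.7842 = 0.2158

0.2158


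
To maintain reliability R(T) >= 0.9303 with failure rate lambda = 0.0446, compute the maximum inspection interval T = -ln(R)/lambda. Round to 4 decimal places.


R_target = 0.9303
lambda = 0.0446
-ln(0.9303) = 0.0722
T = 0.0722 / 0.0446
T = 1.6199

1.6199


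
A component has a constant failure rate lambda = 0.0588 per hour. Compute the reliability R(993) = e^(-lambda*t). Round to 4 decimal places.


lambda = 0.0588
t = 993
lambda * t = 58.3884
R(t) = e^(-58.3884)
R(t) = 0.0

0.0


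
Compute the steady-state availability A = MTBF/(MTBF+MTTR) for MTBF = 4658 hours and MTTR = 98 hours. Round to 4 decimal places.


MTBF = 4658
MTTR = 98
MTBF + MTTR = 4756
A = 4658 / 4756
A = 0.9794

0.9794


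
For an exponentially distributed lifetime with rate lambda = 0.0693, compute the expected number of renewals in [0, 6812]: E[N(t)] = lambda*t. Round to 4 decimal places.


lambda = 0.0693
t = 6812
E[N(t)] = lambda * t
E[N(t)] = 0.0693 * 6812
E[N(t)] = 472.0716

472.0716


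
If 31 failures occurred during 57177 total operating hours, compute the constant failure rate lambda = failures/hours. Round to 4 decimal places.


failures = 31
total_hours = 57177
lambda = 31 / 57177
lambda = 0.0005

0.0005


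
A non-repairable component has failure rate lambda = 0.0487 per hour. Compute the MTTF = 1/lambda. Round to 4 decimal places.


lambda = 0.0487
MTTF = 1 / 0.0487
MTTF = 20.5339

20.5339


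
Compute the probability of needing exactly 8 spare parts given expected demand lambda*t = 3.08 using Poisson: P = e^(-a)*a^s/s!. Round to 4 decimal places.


a = 3.08, s = 8
e^(-a) = e^(-3.08) = 0.046
a^s = 3.08^8 = 8098.5214
s! = 40320
P = 0.046 * 8098.5214 / 40320
P = 0.0092

0.0092


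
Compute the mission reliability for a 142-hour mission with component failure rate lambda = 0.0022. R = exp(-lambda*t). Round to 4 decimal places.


lambda = 0.0022
mission_time = 142
lambda * t = 0.0022 * 142 = 0.3124
R = exp(-0.3124)
R = 0.7317

0.7317


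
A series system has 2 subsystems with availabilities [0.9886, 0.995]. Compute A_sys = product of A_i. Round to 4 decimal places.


Subsystems: [0.9886, 0.995]
After subsystem 1 (A=0.9886): product = 0.9886
After subsystem 2 (A=0.995): product = 0.9837
A_sys = 0.9837

0.9837


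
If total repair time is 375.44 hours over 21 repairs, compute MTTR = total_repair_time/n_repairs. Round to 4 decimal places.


total_repair_time = 375.44
n_repairs = 21
MTTR = 375.44 / 21
MTTR = 17.8781

17.8781


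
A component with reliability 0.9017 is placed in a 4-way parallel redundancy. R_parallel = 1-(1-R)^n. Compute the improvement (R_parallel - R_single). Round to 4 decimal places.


R_single = 0.9017, n = 4
1 - R_single = 0.0983
(1 - R_single)^n = 0.0983^4 = 0.0001
R_parallel = 1 - 0.0001 = 0.9999
Improvement = 0.9999 - 0.9017
Improvement = 0.0982

0.0982


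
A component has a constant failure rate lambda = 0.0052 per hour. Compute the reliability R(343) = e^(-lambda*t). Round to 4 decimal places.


lambda = 0.0052
t = 343
lambda * t = 1.7836
R(t) = e^(-1.7836)
R(t) = 0.168

0.168


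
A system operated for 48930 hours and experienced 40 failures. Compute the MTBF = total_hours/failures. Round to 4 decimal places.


total_hours = 48930
failures = 40
MTBF = 48930 / 40
MTBF = 1223.25

1223.25


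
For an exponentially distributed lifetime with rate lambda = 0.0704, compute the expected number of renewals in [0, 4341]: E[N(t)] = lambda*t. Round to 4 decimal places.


lambda = 0.0704
t = 4341
E[N(t)] = lambda * t
E[N(t)] = 0.0704 * 4341
E[N(t)] = 305.6064

305.6064


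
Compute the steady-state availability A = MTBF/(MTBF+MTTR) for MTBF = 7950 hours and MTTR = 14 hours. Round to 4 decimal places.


MTBF = 7950
MTTR = 14
MTBF + MTTR = 7964
A = 7950 / 7964
A = 0.9982

0.9982


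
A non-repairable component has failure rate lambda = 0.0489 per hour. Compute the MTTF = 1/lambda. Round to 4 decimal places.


lambda = 0.0489
MTTF = 1 / 0.0489
MTTF = 20.4499

20.4499


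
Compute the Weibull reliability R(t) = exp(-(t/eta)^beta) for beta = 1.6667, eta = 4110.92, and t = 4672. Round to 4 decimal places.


beta = 1.6667, eta = 4110.92, t = 4672
t/eta = 4672 / 4110.92 = 1.1365
(t/eta)^beta = 1.1365^1.6667 = 1.2377
R(t) = exp(-1.2377)
R(t) = 0.2901

0.2901


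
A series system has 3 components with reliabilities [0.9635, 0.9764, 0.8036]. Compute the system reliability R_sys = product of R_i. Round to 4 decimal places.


Components: [0.9635, 0.9764, 0.8036]
After component 1 (R=0.9635): product = 0.9635
After component 2 (R=0.9764): product = 0.9408
After component 3 (R=0.8036): product = 0.756
R_sys = 0.756

0.756


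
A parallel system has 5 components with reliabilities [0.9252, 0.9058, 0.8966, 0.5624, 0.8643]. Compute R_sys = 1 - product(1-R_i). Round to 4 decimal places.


Components: [0.9252, 0.9058, 0.8966, 0.5624, 0.8643]
(1 - 0.9252) = 0.0748, running product = 0.0748
(1 - 0.9058) = 0.0942, running product = 0.007
(1 - 0.8966) = 0.1034, running product = 0.0007
(1 - 0.5624) = 0.4376, running product = 0.0003
(1 - 0.8643) = 0.1357, running product = 0.0
Product of (1-R_i) = 0.0
R_sys = 1 - 0.0 = 1.0

1.0


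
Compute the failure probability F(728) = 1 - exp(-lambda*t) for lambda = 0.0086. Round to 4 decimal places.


lambda = 0.0086, t = 728
lambda * t = 6.2608
exp(-6.2608) = 0.0019
F(t) = 1 - 0.0019
F(t) = 0.9981

0.9981


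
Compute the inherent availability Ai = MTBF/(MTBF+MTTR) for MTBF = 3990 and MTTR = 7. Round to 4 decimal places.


MTBF = 3990
MTTR = 7
MTBF + MTTR = 3997
Ai = 3990 / 3997
Ai = 0.9982

0.9982


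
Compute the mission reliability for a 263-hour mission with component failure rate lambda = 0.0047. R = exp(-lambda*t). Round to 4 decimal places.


lambda = 0.0047
mission_time = 263
lambda * t = 0.0047 * 263 = 1.2361
R = exp(-1.2361)
R = 0.2905

0.2905


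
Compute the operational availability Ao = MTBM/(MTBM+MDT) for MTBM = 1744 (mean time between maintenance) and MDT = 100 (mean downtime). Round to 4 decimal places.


MTBM = 1744
MDT = 100
MTBM + MDT = 1844
Ao = 1744 / 1844
Ao = 0.9458

0.9458


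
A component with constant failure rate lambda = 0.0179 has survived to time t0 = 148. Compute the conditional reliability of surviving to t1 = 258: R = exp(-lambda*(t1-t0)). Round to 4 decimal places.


lambda = 0.0179
t0 = 148, t1 = 258
t1 - t0 = 110
lambda * (t1-t0) = 0.0179 * 110 = 1.969
R = exp(-1.969)
R = 0.1396

0.1396


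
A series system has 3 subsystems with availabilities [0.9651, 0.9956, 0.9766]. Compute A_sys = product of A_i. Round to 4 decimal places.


Subsystems: [0.9651, 0.9956, 0.9766]
After subsystem 1 (A=0.9651): product = 0.9651
After subsystem 2 (A=0.9956): product = 0.9609
After subsystem 3 (A=0.9766): product = 0.9384
A_sys = 0.9384

0.9384


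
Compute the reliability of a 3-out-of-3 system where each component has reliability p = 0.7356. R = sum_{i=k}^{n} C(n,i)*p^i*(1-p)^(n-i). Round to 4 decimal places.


k = 3, n = 3, p = 0.7356
i=3: C(3,3)=1 * 0.7356^3 * 0.2644^0 = 0.398
R = sum of terms = 0.398

0.398


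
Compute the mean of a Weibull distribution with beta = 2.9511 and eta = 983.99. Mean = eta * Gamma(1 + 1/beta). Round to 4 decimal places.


beta = 2.9511, eta = 983.99
1/beta = 0.3389
1 + 1/beta = 1.3389
Gamma(1.3389) = 0.8923
Mean = 983.99 * 0.8923
Mean = 878.057

878.057


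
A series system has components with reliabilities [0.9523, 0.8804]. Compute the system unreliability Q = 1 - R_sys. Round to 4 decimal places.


Components: [0.9523, 0.8804]
After component 1: product = 0.9523
After component 2: product = 0.8384
R_sys = 0.8384
Q = 1 - 0.8384 = 0.1616

0.1616


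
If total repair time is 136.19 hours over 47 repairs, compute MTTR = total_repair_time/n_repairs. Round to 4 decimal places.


total_repair_time = 136.19
n_repairs = 47
MTTR = 136.19 / 47
MTTR = 2.8977

2.8977


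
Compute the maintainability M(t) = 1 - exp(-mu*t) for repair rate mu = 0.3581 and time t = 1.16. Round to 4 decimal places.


mu = 0.3581, t = 1.16
mu * t = 0.3581 * 1.16 = 0.4154
exp(-0.4154) = 0.6601
M(t) = 1 - 0.6601
M(t) = 0.3399

0.3399


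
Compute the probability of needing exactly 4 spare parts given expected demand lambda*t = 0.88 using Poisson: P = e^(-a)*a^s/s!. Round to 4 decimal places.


a = 0.88, s = 4
e^(-a) = e^(-0.88) = 0.4148
a^s = 0.88^4 = 0.5997
s! = 24
P = 0.4148 * 0.5997 / 24
P = 0.0104

0.0104


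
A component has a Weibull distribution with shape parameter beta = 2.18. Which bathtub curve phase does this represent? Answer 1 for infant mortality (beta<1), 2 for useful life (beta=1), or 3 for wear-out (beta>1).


beta = 2.18
Compare beta to 1:
beta < 1 => infant mortality (phase 1)
beta = 1 => useful life (phase 2)
beta > 1 => wear-out (phase 3)
Since beta = 2.18, this is wear-out (increasing failure rate)
Phase = 3

3


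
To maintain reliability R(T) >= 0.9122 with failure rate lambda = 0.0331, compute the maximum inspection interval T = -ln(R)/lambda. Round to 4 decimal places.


R_target = 0.9122
lambda = 0.0331
-ln(0.9122) = 0.0919
T = 0.0919 / 0.0331
T = 2.7763

2.7763


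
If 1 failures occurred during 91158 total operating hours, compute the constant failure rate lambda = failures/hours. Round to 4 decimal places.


failures = 1
total_hours = 91158
lambda = 1 / 91158
lambda = 0.0

0.0


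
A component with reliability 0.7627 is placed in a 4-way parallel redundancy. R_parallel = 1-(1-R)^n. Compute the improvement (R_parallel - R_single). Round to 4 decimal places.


R_single = 0.7627, n = 4
1 - R_single = 0.2373
(1 - R_single)^n = 0.2373^4 = 0.0032
R_parallel = 1 - 0.0032 = 0.9968
Improvement = 0.9968 - 0.7627
Improvement = 0.2341

0.2341


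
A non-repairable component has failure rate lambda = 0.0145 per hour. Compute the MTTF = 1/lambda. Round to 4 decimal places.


lambda = 0.0145
MTTF = 1 / 0.0145
MTTF = 68.9655

68.9655


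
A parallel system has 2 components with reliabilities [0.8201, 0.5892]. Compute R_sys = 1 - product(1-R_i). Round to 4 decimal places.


Components: [0.8201, 0.5892]
(1 - 0.8201) = 0.1799, running product = 0.1799
(1 - 0.5892) = 0.4108, running product = 0.0739
Product of (1-R_i) = 0.0739
R_sys = 1 - 0.0739 = 0.9261

0.9261


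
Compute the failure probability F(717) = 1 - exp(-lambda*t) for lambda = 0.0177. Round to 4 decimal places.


lambda = 0.0177, t = 717
lambda * t = 12.6909
exp(-12.6909) = 0.0
F(t) = 1 - 0.0
F(t) = 1.0

1.0


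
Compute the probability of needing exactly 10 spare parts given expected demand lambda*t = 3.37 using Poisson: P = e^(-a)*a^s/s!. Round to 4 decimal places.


a = 3.37, s = 10
e^(-a) = e^(-3.37) = 0.0344
a^s = 3.37^10 = 188929.1666
s! = 3628800
P = 0.0344 * 188929.1666 / 3628800
P = 0.0018

0.0018


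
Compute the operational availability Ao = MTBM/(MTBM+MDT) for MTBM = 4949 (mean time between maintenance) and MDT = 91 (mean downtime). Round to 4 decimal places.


MTBM = 4949
MDT = 91
MTBM + MDT = 5040
Ao = 4949 / 5040
Ao = 0.9819

0.9819


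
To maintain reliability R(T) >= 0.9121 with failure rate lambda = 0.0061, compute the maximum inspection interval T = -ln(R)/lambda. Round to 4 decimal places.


R_target = 0.9121
lambda = 0.0061
-ln(0.9121) = 0.092
T = 0.092 / 0.0061
T = 15.0829

15.0829


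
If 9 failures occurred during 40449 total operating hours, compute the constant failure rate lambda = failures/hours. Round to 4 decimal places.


failures = 9
total_hours = 40449
lambda = 9 / 40449
lambda = 0.0002

0.0002


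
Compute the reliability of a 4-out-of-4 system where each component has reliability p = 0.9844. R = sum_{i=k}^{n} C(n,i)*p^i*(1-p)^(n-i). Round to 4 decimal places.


k = 4, n = 4, p = 0.9844
i=4: C(4,4)=1 * 0.9844^4 * 0.0156^0 = 0.939
R = sum of terms = 0.939

0.939


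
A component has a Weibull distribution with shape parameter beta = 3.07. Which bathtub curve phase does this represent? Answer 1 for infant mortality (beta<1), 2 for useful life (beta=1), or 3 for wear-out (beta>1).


beta = 3.07
Compare beta to 1:
beta < 1 => infant mortality (phase 1)
beta = 1 => useful life (phase 2)
beta > 1 => wear-out (phase 3)
Since beta = 3.07, this is wear-out (increasing failure rate)
Phase = 3

3


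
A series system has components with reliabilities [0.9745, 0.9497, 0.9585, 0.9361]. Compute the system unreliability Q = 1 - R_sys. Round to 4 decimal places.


Components: [0.9745, 0.9497, 0.9585, 0.9361]
After component 1: product = 0.9745
After component 2: product = 0.9255
After component 3: product = 0.8871
After component 4: product = 0.8304
R_sys = 0.8304
Q = 1 - 0.8304 = 0.1696

0.1696


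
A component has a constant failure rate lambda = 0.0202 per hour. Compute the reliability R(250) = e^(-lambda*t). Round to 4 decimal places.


lambda = 0.0202
t = 250
lambda * t = 5.05
R(t) = e^(-5.05)
R(t) = 0.0064

0.0064


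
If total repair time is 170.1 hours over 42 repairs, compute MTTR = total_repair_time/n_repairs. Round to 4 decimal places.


total_repair_time = 170.1
n_repairs = 42
MTTR = 170.1 / 42
MTTR = 4.05

4.05


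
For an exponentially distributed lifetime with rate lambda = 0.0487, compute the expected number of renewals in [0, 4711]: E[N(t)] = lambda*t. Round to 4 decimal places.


lambda = 0.0487
t = 4711
E[N(t)] = lambda * t
E[N(t)] = 0.0487 * 4711
E[N(t)] = 229.4257

229.4257


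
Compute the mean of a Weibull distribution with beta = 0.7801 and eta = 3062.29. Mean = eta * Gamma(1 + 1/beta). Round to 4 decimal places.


beta = 0.7801, eta = 3062.29
1/beta = 1.2819
1 + 1/beta = 2.2819
Gamma(2.2819) = 1.1542
Mean = 3062.29 * 1.1542
Mean = 3534.5047

3534.5047


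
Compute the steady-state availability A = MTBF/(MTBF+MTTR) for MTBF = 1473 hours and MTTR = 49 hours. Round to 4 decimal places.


MTBF = 1473
MTTR = 49
MTBF + MTTR = 1522
A = 1473 / 1522
A = 0.9678

0.9678


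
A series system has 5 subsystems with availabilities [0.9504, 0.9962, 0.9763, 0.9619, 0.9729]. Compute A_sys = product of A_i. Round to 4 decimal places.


Subsystems: [0.9504, 0.9962, 0.9763, 0.9619, 0.9729]
After subsystem 1 (A=0.9504): product = 0.9504
After subsystem 2 (A=0.9962): product = 0.9468
After subsystem 3 (A=0.9763): product = 0.9243
After subsystem 4 (A=0.9619): product = 0.8891
After subsystem 5 (A=0.9729): product = 0.865
A_sys = 0.865

0.865


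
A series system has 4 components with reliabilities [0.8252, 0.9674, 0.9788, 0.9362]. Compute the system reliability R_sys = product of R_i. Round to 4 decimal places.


Components: [0.8252, 0.9674, 0.9788, 0.9362]
After component 1 (R=0.8252): product = 0.8252
After component 2 (R=0.9674): product = 0.7983
After component 3 (R=0.9788): product = 0.7814
After component 4 (R=0.9362): product = 0.7315
R_sys = 0.7315

0.7315


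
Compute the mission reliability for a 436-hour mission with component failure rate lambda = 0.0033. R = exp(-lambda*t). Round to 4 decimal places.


lambda = 0.0033
mission_time = 436
lambda * t = 0.0033 * 436 = 1.4388
R = exp(-1.4388)
R = 0.2372

0.2372


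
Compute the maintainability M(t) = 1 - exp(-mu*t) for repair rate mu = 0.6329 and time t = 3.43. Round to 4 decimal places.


mu = 0.6329, t = 3.43
mu * t = 0.6329 * 3.43 = 2.1708
exp(-2.1708) = 0.1141
M(t) = 1 - 0.1141
M(t) = 0.8859

0.8859


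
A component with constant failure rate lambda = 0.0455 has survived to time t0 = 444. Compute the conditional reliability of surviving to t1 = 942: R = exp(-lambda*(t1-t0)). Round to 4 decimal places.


lambda = 0.0455
t0 = 444, t1 = 942
t1 - t0 = 498
lambda * (t1-t0) = 0.0455 * 498 = 22.659
R = exp(-22.659)
R = 0.0

0.0


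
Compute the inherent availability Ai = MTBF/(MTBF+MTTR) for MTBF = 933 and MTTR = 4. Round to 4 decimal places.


MTBF = 933
MTTR = 4
MTBF + MTTR = 937
Ai = 933 / 937
Ai = 0.9957

0.9957


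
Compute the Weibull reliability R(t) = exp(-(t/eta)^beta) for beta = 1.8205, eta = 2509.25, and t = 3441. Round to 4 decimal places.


beta = 1.8205, eta = 2509.25, t = 3441
t/eta = 3441 / 2509.25 = 1.3713
(t/eta)^beta = 1.3713^1.8205 = 1.7769
R(t) = exp(-1.7769)
R(t) = 0.1692

0.1692


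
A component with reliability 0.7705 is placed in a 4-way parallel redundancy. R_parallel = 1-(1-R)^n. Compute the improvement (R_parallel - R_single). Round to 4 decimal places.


R_single = 0.7705, n = 4
1 - R_single = 0.2295
(1 - R_single)^n = 0.2295^4 = 0.0028
R_parallel = 1 - 0.0028 = 0.9972
Improvement = 0.9972 - 0.7705
Improvement = 0.2267

0.2267


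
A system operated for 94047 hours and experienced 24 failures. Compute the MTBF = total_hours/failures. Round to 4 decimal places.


total_hours = 94047
failures = 24
MTBF = 94047 / 24
MTBF = 3918.625

3918.625


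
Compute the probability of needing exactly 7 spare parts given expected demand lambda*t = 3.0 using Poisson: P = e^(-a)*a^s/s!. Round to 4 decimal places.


a = 3.0, s = 7
e^(-a) = e^(-3.0) = 0.0498
a^s = 3.0^7 = 2187.0
s! = 5040
P = 0.0498 * 2187.0 / 5040
P = 0.0216

0.0216


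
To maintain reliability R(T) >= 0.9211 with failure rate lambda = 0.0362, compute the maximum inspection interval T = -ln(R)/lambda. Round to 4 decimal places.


R_target = 0.9211
lambda = 0.0362
-ln(0.9211) = 0.0822
T = 0.0822 / 0.0362
T = 2.2704

2.2704


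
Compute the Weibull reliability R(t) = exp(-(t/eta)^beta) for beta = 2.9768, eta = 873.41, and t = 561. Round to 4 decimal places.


beta = 2.9768, eta = 873.41, t = 561
t/eta = 561 / 873.41 = 0.6423
(t/eta)^beta = 0.6423^2.9768 = 0.2677
R(t) = exp(-0.2677)
R(t) = 0.7651

0.7651


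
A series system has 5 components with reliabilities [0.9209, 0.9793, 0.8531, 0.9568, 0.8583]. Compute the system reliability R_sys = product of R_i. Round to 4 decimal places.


Components: [0.9209, 0.9793, 0.8531, 0.9568, 0.8583]
After component 1 (R=0.9209): product = 0.9209
After component 2 (R=0.9793): product = 0.9018
After component 3 (R=0.8531): product = 0.7694
After component 4 (R=0.9568): product = 0.7361
After component 5 (R=0.8583): product = 0.6318
R_sys = 0.6318

0.6318


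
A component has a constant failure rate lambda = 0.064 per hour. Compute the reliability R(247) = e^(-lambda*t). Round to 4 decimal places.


lambda = 0.064
t = 247
lambda * t = 15.808
R(t) = e^(-15.808)
R(t) = 0.0

0.0


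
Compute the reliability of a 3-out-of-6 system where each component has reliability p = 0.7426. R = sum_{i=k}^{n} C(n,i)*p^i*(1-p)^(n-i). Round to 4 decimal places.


k = 3, n = 6, p = 0.7426
i=3: C(6,3)=20 * 0.7426^3 * 0.2574^3 = 0.1397
i=4: C(6,4)=15 * 0.7426^4 * 0.2574^2 = 0.3022
i=5: C(6,5)=6 * 0.7426^5 * 0.2574^1 = 0.3488
i=6: C(6,6)=1 * 0.7426^6 * 0.2574^0 = 0.1677
R = sum of terms = 0.9584

0.9584


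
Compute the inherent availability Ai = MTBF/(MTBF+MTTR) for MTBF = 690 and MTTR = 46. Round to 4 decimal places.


MTBF = 690
MTTR = 46
MTBF + MTTR = 736
Ai = 690 / 736
Ai = 0.9375

0.9375


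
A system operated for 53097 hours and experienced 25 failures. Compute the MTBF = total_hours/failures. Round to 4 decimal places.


total_hours = 53097
failures = 25
MTBF = 53097 / 25
MTBF = 2123.88

2123.88


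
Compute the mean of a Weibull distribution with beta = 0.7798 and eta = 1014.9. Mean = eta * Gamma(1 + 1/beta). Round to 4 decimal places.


beta = 0.7798, eta = 1014.9
1/beta = 1.2824
1 + 1/beta = 2.2824
Gamma(2.2824) = 1.1545
Mean = 1014.9 * 1.1545
Mean = 1171.7418

1171.7418


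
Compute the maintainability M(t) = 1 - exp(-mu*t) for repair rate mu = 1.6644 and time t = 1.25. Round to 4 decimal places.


mu = 1.6644, t = 1.25
mu * t = 1.6644 * 1.25 = 2.0805
exp(-2.0805) = 0.1249
M(t) = 1 - 0.1249
M(t) = 0.8751

0.8751


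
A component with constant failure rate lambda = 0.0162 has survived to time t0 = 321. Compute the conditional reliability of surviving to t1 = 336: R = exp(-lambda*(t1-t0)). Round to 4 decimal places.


lambda = 0.0162
t0 = 321, t1 = 336
t1 - t0 = 15
lambda * (t1-t0) = 0.0162 * 15 = 0.243
R = exp(-0.243)
R = 0.7843

0.7843


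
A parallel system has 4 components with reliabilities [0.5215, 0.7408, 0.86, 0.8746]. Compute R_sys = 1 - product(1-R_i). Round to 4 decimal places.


Components: [0.5215, 0.7408, 0.86, 0.8746]
(1 - 0.5215) = 0.4785, running product = 0.4785
(1 - 0.7408) = 0.2592, running product = 0.124
(1 - 0.86) = 0.14, running product = 0.0174
(1 - 0.8746) = 0.1254, running product = 0.0022
Product of (1-R_i) = 0.0022
R_sys = 1 - 0.0022 = 0.9978

0.9978


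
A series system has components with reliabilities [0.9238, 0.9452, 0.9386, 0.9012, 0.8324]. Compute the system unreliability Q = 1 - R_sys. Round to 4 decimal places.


Components: [0.9238, 0.9452, 0.9386, 0.9012, 0.8324]
After component 1: product = 0.9238
After component 2: product = 0.8732
After component 3: product = 0.8196
After component 4: product = 0.7386
After component 5: product = 0.6148
R_sys = 0.6148
Q = 1 - 0.6148 = 0.3852

0.3852


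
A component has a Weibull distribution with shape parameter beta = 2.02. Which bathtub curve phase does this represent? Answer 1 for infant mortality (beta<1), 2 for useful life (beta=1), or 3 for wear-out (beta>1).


beta = 2.02
Compare beta to 1:
beta < 1 => infant mortality (phase 1)
beta = 1 => useful life (phase 2)
beta > 1 => wear-out (phase 3)
Since beta = 2.02, this is wear-out (increasing failure rate)
Phase = 3

3


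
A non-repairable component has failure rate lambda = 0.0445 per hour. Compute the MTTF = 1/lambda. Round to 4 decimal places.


lambda = 0.0445
MTTF = 1 / 0.0445
MTTF = 22.4719

22.4719


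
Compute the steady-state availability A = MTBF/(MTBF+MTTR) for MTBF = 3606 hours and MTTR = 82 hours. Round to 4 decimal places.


MTBF = 3606
MTTR = 82
MTBF + MTTR = 3688
A = 3606 / 3688
A = 0.9778

0.9778


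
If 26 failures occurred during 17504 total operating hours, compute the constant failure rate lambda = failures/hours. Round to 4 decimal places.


failures = 26
total_hours = 17504
lambda = 26 / 17504
lambda = 0.0015

0.0015


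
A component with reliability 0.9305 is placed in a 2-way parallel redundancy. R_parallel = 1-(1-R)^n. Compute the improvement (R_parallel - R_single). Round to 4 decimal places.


R_single = 0.9305, n = 2
1 - R_single = 0.0695
(1 - R_single)^n = 0.0695^2 = 0.0048
R_parallel = 1 - 0.0048 = 0.9952
Improvement = 0.9952 - 0.9305
Improvement = 0.0647

0.0647


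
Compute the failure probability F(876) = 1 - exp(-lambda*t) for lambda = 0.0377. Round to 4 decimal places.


lambda = 0.0377, t = 876
lambda * t = 33.0252
exp(-33.0252) = 0.0
F(t) = 1 - 0.0
F(t) = 1.0

1.0


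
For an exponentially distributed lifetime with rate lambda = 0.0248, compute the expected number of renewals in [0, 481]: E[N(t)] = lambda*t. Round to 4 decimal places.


lambda = 0.0248
t = 481
E[N(t)] = lambda * t
E[N(t)] = 0.0248 * 481
E[N(t)] = 11.9288

11.9288


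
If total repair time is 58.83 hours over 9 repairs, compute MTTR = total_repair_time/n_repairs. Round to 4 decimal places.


total_repair_time = 58.83
n_repairs = 9
MTTR = 58.83 / 9
MTTR = 6.5367

6.5367


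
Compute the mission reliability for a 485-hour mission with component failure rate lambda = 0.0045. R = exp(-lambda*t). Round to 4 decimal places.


lambda = 0.0045
mission_time = 485
lambda * t = 0.0045 * 485 = 2.1825
R = exp(-2.1825)
R = 0.1128

0.1128


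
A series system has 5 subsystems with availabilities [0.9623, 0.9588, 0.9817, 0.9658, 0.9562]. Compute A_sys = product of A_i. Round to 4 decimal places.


Subsystems: [0.9623, 0.9588, 0.9817, 0.9658, 0.9562]
After subsystem 1 (A=0.9623): product = 0.9623
After subsystem 2 (A=0.9588): product = 0.9227
After subsystem 3 (A=0.9817): product = 0.9058
After subsystem 4 (A=0.9658): product = 0.8748
After subsystem 5 (A=0.9562): product = 0.8365
A_sys = 0.8365

0.8365


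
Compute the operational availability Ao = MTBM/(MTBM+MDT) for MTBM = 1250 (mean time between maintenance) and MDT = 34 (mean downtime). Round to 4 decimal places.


MTBM = 1250
MDT = 34
MTBM + MDT = 1284
Ao = 1250 / 1284
Ao = 0.9735

0.9735


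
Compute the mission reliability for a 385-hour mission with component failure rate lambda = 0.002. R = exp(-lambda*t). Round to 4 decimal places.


lambda = 0.002
mission_time = 385
lambda * t = 0.002 * 385 = 0.77
R = exp(-0.77)
R = 0.463

0.463


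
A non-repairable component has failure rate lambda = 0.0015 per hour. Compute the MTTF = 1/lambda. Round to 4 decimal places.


lambda = 0.0015
MTTF = 1 / 0.0015
MTTF = 666.6667

666.6667


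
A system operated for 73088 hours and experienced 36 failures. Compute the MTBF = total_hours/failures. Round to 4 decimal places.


total_hours = 73088
failures = 36
MTBF = 73088 / 36
MTBF = 2030.2222

2030.2222


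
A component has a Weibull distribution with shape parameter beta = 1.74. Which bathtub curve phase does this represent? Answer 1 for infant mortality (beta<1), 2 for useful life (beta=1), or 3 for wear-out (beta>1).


beta = 1.74
Compare beta to 1:
beta < 1 => infant mortality (phase 1)
beta = 1 => useful life (phase 2)
beta > 1 => wear-out (phase 3)
Since beta = 1.74, this is wear-out (increasing failure rate)
Phase = 3

3


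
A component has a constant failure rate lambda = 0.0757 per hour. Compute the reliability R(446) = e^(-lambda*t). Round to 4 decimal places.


lambda = 0.0757
t = 446
lambda * t = 33.7622
R(t) = e^(-33.7622)
R(t) = 0.0

0.0


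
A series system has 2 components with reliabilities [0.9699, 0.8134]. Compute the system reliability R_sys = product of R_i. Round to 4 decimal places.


Components: [0.9699, 0.8134]
After component 1 (R=0.9699): product = 0.9699
After component 2 (R=0.8134): product = 0.7889
R_sys = 0.7889

0.7889


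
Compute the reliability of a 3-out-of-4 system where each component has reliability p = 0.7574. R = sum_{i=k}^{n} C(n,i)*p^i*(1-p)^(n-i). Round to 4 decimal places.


k = 3, n = 4, p = 0.7574
i=3: C(4,3)=4 * 0.7574^3 * 0.2426^1 = 0.4216
i=4: C(4,4)=1 * 0.7574^4 * 0.2426^0 = 0.3291
R = sum of terms = 0.7507

0.7507


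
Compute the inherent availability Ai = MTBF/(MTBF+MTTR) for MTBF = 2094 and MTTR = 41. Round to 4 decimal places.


MTBF = 2094
MTTR = 41
MTBF + MTTR = 2135
Ai = 2094 / 2135
Ai = 0.9808

0.9808


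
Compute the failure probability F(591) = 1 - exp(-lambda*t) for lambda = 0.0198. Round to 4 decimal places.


lambda = 0.0198, t = 591
lambda * t = 11.7018
exp(-11.7018) = 0.0
F(t) = 1 - 0.0
F(t) = 1.0

1.0


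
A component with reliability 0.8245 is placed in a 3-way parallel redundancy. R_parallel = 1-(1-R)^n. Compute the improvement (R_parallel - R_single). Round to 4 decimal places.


R_single = 0.8245, n = 3
1 - R_single = 0.1755
(1 - R_single)^n = 0.1755^3 = 0.0054
R_parallel = 1 - 0.0054 = 0.9946
Improvement = 0.9946 - 0.8245
Improvement = 0.1701

0.1701


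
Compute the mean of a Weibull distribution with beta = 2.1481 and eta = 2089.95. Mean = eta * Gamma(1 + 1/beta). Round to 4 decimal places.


beta = 2.1481, eta = 2089.95
1/beta = 0.4655
1 + 1/beta = 1.4655
Gamma(1.4655) = 0.8856
Mean = 2089.95 * 0.8856
Mean = 1850.88

1850.88


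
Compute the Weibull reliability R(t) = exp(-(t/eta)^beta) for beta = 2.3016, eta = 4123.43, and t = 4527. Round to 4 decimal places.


beta = 2.3016, eta = 4123.43, t = 4527
t/eta = 4527 / 4123.43 = 1.0979
(t/eta)^beta = 1.0979^2.3016 = 1.2398
R(t) = exp(-1.2398)
R(t) = 0.2895

0.2895


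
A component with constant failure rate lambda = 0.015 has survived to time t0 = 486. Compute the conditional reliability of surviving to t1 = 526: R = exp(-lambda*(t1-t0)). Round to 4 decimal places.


lambda = 0.015
t0 = 486, t1 = 526
t1 - t0 = 40
lambda * (t1-t0) = 0.015 * 40 = 0.6
R = exp(-0.6)
R = 0.5488

0.5488


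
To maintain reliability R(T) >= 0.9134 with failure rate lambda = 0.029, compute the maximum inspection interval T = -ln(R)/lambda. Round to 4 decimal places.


R_target = 0.9134
lambda = 0.029
-ln(0.9134) = 0.0906
T = 0.0906 / 0.029
T = 3.1235

3.1235


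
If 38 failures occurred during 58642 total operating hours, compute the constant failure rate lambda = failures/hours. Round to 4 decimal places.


failures = 38
total_hours = 58642
lambda = 38 / 58642
lambda = 0.0006

0.0006


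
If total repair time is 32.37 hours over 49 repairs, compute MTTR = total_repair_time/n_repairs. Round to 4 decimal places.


total_repair_time = 32.37
n_repairs = 49
MTTR = 32.37 / 49
MTTR = 0.6606

0.6606


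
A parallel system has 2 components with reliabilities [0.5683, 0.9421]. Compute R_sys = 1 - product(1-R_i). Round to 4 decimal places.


Components: [0.5683, 0.9421]
(1 - 0.5683) = 0.4317, running product = 0.4317
(1 - 0.9421) = 0.0579, running product = 0.025
Product of (1-R_i) = 0.025
R_sys = 1 - 0.025 = 0.975

0.975


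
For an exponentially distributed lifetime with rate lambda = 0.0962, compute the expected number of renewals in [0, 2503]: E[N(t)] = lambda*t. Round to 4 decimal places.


lambda = 0.0962
t = 2503
E[N(t)] = lambda * t
E[N(t)] = 0.0962 * 2503
E[N(t)] = 240.7886

240.7886


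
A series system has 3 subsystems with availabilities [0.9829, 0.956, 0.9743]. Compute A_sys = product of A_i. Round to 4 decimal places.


Subsystems: [0.9829, 0.956, 0.9743]
After subsystem 1 (A=0.9829): product = 0.9829
After subsystem 2 (A=0.956): product = 0.9397
After subsystem 3 (A=0.9743): product = 0.9155
A_sys = 0.9155

0.9155


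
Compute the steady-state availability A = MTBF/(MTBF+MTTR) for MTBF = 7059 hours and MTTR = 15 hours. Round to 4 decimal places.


MTBF = 7059
MTTR = 15
MTBF + MTTR = 7074
A = 7059 / 7074
A = 0.9979

0.9979


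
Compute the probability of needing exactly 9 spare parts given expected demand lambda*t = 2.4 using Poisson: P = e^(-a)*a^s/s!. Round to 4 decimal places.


a = 2.4, s = 9
e^(-a) = e^(-2.4) = 0.0907
a^s = 2.4^9 = 2641.8075
s! = 362880
P = 0.0907 * 2641.8075 / 362880
P = 0.0007

0.0007


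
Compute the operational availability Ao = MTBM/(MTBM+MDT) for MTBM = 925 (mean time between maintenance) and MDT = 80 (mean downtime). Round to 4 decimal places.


MTBM = 925
MDT = 80
MTBM + MDT = 1005
Ao = 925 / 1005
Ao = 0.9204

0.9204


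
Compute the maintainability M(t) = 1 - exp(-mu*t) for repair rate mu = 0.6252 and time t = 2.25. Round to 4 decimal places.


mu = 0.6252, t = 2.25
mu * t = 0.6252 * 2.25 = 1.4067
exp(-1.4067) = 0.245
M(t) = 1 - 0.245
M(t) = 0.755

0.755


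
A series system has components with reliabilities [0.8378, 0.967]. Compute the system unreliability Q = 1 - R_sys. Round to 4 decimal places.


Components: [0.8378, 0.967]
After component 1: product = 0.8378
After component 2: product = 0.8102
R_sys = 0.8102
Q = 1 - 0.8102 = 0.1898

0.1898


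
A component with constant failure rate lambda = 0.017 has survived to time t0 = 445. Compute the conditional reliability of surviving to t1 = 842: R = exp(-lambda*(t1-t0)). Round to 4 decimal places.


lambda = 0.017
t0 = 445, t1 = 842
t1 - t0 = 397
lambda * (t1-t0) = 0.017 * 397 = 6.749
R = exp(-6.749)
R = 0.0012

0.0012


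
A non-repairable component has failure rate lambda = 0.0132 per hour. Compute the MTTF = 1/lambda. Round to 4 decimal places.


lambda = 0.0132
MTTF = 1 / 0.0132
MTTF = 75.7576

75.7576


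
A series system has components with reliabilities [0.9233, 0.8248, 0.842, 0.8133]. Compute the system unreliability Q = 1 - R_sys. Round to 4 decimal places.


Components: [0.9233, 0.8248, 0.842, 0.8133]
After component 1: product = 0.9233
After component 2: product = 0.7615
After component 3: product = 0.6412
After component 4: product = 0.5215
R_sys = 0.5215
Q = 1 - 0.5215 = 0.4785

0.4785


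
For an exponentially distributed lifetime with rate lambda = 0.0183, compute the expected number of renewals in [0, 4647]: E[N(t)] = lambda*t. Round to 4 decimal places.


lambda = 0.0183
t = 4647
E[N(t)] = lambda * t
E[N(t)] = 0.0183 * 4647
E[N(t)] = 85.0401

85.0401
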